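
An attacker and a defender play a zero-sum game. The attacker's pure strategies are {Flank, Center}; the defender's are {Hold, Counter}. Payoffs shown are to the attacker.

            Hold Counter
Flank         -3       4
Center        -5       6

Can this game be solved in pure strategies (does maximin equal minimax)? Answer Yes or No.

Row minima: Flank → -3, Center → -5; maximin = -3.
Column maxima: Hold → -3, Counter → 6; minimax = -3.
maximin = minimax = -3, so a saddle point exists.

Yes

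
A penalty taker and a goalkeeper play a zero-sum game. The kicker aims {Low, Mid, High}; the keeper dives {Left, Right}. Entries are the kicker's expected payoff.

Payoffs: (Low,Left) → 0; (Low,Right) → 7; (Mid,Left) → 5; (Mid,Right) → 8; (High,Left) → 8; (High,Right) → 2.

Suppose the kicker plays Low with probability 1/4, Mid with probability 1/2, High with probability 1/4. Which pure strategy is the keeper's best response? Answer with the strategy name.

If the keeper plays Left, the kicker's expected payoff is (1/4)·0 + (1/2)·5 + (1/4)·8 = 9/2.
If the keeper plays Right, the kicker's expected payoff is (1/4)·7 + (1/2)·8 + (1/4)·2 = 25/4.
The keeper minimizes the kicker's payoff; the smallest is 9/2, so the best response is Left.

Left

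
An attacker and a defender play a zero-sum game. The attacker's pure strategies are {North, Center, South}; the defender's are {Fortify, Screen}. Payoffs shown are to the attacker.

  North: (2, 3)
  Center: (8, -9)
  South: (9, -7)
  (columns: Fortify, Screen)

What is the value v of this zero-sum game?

Row minima: North → 2, Center → -9, South → -7; maximin = 2.
Column maxima: Fortify → 9, Screen → 3; minimax = 3.
2 ≠ 3, so there is no saddle point; optimal play is mixed.
Center is strictly dominated by South, so the attacker never plays it.
On the remaining 2×2 (North, South vs Fortify, Screen):
Let the attacker play North with probability p. Expected payoff against Fortify: 2p + 9(1−p) = −7p + 9; against Screen: 3p + (-7)(1−p) = 10p − 7.
Setting these equal: −7p + 9 = 10p − 7 ⇒ −17p = -16 ⇒ p = 16/17, and the value is (-7)·(16/17) + 9 = 41/17.
For the defender: with q = P(Fortify), equating North's and South's payoffs gives −q + 3 = 16q − 7 ⇒ q = 10/17.

41/17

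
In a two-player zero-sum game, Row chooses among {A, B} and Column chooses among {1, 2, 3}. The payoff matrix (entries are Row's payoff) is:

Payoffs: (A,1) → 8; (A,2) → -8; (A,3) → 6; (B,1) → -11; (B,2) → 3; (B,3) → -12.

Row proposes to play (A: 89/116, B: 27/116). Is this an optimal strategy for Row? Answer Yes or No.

Against 1 this mix gives (89/116)·8 + (27/116)·(-11) = 415/116.
Against 2 this mix gives (89/116)·(-8) + (27/116)·3 = -631/116.
Against 3 this mix gives (89/116)·6 + (27/116)·(-12) = 105/58.
Column will play 2, holding Row to -631/116. Shifting weight toward the row that does better against 2 would raise this floor (the equalizing mix achieves -78/29 against both 2 and 3), so the proposed strategy is not optimal.

No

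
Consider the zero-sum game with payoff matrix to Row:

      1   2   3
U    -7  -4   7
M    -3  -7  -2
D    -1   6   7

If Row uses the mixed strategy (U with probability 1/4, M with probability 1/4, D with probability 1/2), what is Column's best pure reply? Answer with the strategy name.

If Column plays 1, Row's expected payoff is (1/4)·(-7) + (1/4)·(-3) + (1/2)·(-1) = -3.
If Column plays 2, Row's expected payoff is (1/4)·(-4) + (1/4)·(-7) + (1/2)·6 = 1/4.
If Column plays 3, Row's expected payoff is (1/4)·7 + (1/4)·(-2) + (1/2)·7 = 19/4.
Column minimizes Row's payoff; the smallest is -3, so the best response is 1.

1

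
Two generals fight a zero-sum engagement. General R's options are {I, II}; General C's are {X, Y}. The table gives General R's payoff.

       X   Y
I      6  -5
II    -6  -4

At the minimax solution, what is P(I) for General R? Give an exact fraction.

Row minima: I → -5, II → -6; maximin = -5.
Column maxima: X → 6, Y → -4; minimax = -4.
-5 ≠ -4, so there is no saddle point; optimal play is mixed.
Let General R play I with probability p. Expected payoff against X: 6p + (-6)(1−p) = 12p − 6; against Y: (-5)p + (-4)(1−p) = −p − 4.
Setting these equal: 12p − 6 = −p − 4 ⇒ 13p = 2 ⇒ p = 2/13, and the value is (12)·(2/13) − 6 = -54/13.
For General C: with q = P(X), equating I's and II's payoffs gives 11q − 5 = −2q − 4 ⇒ q = 1/13.

2/13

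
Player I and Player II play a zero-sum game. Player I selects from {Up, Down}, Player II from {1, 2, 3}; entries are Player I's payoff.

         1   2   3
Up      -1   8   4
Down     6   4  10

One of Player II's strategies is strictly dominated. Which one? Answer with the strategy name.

1 holds Player I's payoff strictly below 3 in every row: -1 < 4, 6 < 10.
So 3 is strictly dominated for Player II.

3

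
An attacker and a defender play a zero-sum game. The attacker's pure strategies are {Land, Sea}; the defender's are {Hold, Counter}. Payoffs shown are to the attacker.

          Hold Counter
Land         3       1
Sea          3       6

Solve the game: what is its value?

3

Row minima: Land → 1, Sea → 3; maximin = 3.
Column maxima: Hold → 3, Counter → 6; minimax = 3.
Since maximin = minimax = 3, there is a saddle point and the value is 3.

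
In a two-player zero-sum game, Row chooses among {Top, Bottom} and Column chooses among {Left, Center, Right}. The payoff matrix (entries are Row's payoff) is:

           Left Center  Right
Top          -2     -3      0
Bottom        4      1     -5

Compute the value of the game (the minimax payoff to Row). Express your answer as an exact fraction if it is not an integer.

Row minima: Top → -3, Bottom → -5; maximin = -3.
Column maxima: Left → 4, Center → 1, Right → 0; minimax = 0.
-3 ≠ 0, so there is no saddle point; optimal play is mixed.
Left is strictly dominated by Center (it gives Row strictly more in every row), so Column never plays it.
On the remaining 2×2 (Top, Bottom vs Center, Right):
Let Row play Top with probability p. Expected payoff against Center: (-3)p + 1(1−p) = −4p + 1; against Right: 0p + (-5)(1−p) = 5p − 5.
Setting these equal: −4p + 1 = 5p − 5 ⇒ −9p = -6 ⇒ p = 2/3, and the value is (-4)·(2/3) + 1 = -5/3.
For Column: with q = P(Center), equating Top's and Bottom's payoffs gives −3q = 6q − 5 ⇒ q = 5/9.

-5/3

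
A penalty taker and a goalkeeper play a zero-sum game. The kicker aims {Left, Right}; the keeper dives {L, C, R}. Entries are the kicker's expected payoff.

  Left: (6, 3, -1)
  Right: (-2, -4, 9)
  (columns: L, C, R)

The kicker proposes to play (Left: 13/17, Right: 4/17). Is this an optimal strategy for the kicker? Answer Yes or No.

Yes

Against L this mix gives (13/17)·6 + (4/17)·(-2) = 70/17.
Against C this mix gives (13/17)·3 + (4/17)·(-4) = 23/17.
Against R this mix gives (13/17)·(-1) + (4/17)·9 = 23/17.
All of the keeper's active replies (C, R) yield 23/17, and no column does worse for the kicker. The mix makes the keeper indifferent and guarantees 23/17, so it is optimal.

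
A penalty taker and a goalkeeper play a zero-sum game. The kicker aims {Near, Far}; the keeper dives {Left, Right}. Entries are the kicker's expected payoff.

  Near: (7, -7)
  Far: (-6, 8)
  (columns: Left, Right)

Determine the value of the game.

1/2

Row minima: Near → -7, Far → -6; maximin = -6.
Column maxima: Left → 7, Right → 8; minimax = 7.
-6 ≠ 7, so there is no saddle point; optimal play is mixed.
Let the kicker play Near with probability p. Expected payoff against Left: 7p + (-6)(1−p) = 13p − 6; against Right: (-7)p + 8(1−p) = −15p + 8.
Setting these equal: 13p − 6 = −15p + 8 ⇒ 28p = 14 ⇒ p = 1/2, and the value is (13)·(1/2) − 6 = 1/2.
For the keeper: with q = P(Left), equating Near's and Far's payoffs gives 14q − 7 = −14q + 8 ⇒ q = 15/28.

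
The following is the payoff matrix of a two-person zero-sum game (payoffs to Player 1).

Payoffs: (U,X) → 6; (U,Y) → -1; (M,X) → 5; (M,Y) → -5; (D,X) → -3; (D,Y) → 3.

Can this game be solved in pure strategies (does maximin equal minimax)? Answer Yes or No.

No

Row minima: U → -1, M → -5, D → -3; maximin = -1.
Column maxima: X → 6, Y → 3; minimax = 3.
-1 ≠ 3, so no pure-strategy equilibrium exists.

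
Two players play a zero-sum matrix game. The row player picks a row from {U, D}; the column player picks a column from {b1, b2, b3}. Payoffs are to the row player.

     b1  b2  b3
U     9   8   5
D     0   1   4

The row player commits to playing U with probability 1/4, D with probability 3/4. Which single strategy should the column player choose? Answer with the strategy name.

If the column player plays b1, the row player's expected payoff is (1/4)·9 + (3/4)·0 = 9/4.
If the column player plays b2, the row player's expected payoff is (1/4)·8 + (3/4)·1 = 11/4.
If the column player plays b3, the row player's expected payoff is (1/4)·5 + (3/4)·4 = 17/4.
The column player minimizes the row player's payoff; the smallest is 9/4, so the best response is b1.

b1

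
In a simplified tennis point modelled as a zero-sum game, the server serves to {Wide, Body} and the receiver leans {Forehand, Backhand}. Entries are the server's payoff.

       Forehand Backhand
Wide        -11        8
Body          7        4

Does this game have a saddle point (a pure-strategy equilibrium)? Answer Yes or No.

No

Row minima: Wide → -11, Body → 4; maximin = 4.
Column maxima: Forehand → 7, Backhand → 8; minimax = 7.
4 ≠ 7, so no pure-strategy equilibrium exists.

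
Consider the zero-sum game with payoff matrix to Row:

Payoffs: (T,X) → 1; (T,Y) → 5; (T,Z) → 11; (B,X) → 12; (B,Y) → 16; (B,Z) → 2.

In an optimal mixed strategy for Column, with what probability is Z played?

11/20

Row minima: T → 1, B → 2; maximin = 2.
Column maxima: X → 12, Y → 16, Z → 11; minimax = 11.
2 ≠ 11, so there is no saddle point; optimal play is mixed.
Y is strictly dominated by X (it gives Row strictly more in every row), so Column never plays it.
On the remaining 2×2 (T, B vs X, Z):
Let Row play T with probability p. Expected payoff against X: 1p + 12(1−p) = −11p + 12; against Z: 11p + 2(1−p) = 9p + 2.
Setting these equal: −11p + 12 = 9p + 2 ⇒ −20p = -10 ⇒ p = 1/2, and the value is (-11)·(1/2) + 12 = 13/2.
For Column: with q = P(X), equating T's and B's payoffs gives −10q + 11 = 10q + 2 ⇒ q = 9/20.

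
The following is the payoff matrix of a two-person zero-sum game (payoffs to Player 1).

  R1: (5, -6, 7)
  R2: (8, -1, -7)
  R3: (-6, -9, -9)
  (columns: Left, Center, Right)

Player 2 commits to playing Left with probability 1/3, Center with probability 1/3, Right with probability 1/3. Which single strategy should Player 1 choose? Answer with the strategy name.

R1

Expected payoff of R1: (1/3)·5 + (1/3)·(-6) + (1/3)·7 = 2.
Expected payoff of R2: (1/3)·8 + (1/3)·(-1) + (1/3)·(-7) = 0.
Expected payoff of R3: (1/3)·(-6) + (1/3)·(-9) + (1/3)·(-9) = -8.
The largest is 2, so Player 1's best response is R1.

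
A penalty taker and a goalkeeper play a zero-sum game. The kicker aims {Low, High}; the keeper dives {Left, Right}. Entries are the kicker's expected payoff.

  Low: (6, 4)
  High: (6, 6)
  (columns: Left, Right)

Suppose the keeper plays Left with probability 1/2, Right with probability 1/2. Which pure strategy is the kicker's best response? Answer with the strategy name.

Expected payoff of Low: (1/2)·6 + (1/2)·4 = 5.
Expected payoff of High: (1/2)·6 + (1/2)·6 = 6.
The largest is 6, so the kicker's best response is High.

High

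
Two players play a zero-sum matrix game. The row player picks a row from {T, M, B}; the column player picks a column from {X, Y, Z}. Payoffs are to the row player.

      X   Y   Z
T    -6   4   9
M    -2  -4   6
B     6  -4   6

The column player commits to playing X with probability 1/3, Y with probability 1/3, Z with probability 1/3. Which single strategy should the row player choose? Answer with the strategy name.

Expected payoff of T: (1/3)·(-6) + (1/3)·4 + (1/3)·9 = 7/3.
Expected payoff of M: (1/3)·(-2) + (1/3)·(-4) + (1/3)·6 = 0.
Expected payoff of B: (1/3)·6 + (1/3)·(-4) + (1/3)·6 = 8/3.
The largest is 8/3, so the row player's best response is B.

B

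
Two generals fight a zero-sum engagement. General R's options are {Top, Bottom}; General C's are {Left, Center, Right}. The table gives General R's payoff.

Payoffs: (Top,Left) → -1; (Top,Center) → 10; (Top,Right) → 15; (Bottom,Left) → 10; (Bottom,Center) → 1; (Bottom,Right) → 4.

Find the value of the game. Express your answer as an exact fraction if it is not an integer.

Row minima: Top → -1, Bottom → 1; maximin = 1.
Column maxima: Left → 10, Center → 10, Right → 15; minimax = 10.
1 ≠ 10, so there is no saddle point; optimal play is mixed.
Right is strictly dominated by Center (it gives General R strictly more in every row), so General C never plays it.
On the remaining 2×2 (Top, Bottom vs Left, Center):
Let General R play Top with probability p. Expected payoff against Left: (-1)p + 10(1−p) = −11p + 10; against Center: 10p + 1(1−p) = 9p + 1.
Setting these equal: −11p + 10 = 9p + 1 ⇒ −20p = -9 ⇒ p = 9/20, and the value is (-11)·(9/20) + 10 = 101/20.
For General C: with q = P(Left), equating Top's and Bottom's payoffs gives −11q + 10 = 9q + 1 ⇒ q = 9/20.

101/20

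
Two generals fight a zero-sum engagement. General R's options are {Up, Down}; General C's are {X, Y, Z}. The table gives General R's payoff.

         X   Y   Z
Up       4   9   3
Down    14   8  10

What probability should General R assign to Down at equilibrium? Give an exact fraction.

Row minima: Up → 3, Down → 8; maximin = 8.
Column maxima: X → 14, Y → 9, Z → 10; minimax = 9.
8 ≠ 9, so there is no saddle point; optimal play is mixed.
X is strictly dominated by Z (it gives General R strictly more in every row), so General C never plays it.
On the remaining 2×2 (Up, Down vs Y, Z):
Let General R play Up with probability p. Expected payoff against Y: 9p + 8(1−p) = p + 8; against Z: 3p + 10(1−p) = −7p + 10.
Setting these equal: p + 8 = −7p + 10 ⇒ 8p = 2 ⇒ p = 1/4, and the value is (1)·(1/4) + 8 = 33/4.
For General C: with q = P(Y), equating Up's and Down's payoffs gives 6q + 3 = −2q + 10 ⇒ q = 7/8.

3/4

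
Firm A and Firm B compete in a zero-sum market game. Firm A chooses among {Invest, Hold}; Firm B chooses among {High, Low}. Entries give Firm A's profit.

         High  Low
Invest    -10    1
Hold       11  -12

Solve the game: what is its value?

-109/34

Row minima: Invest → -10, Hold → -12; maximin = -10.
Column maxima: High → 11, Low → 1; minimax = 1.
-10 ≠ 1, so there is no saddle point; optimal play is mixed.
Let Firm A play Invest with probability p. Expected payoff against High: (-10)p + 11(1−p) = −21p + 11; against Low: 1p + (-12)(1−p) = 13p − 12.
Setting these equal: −21p + 11 = 13p − 12 ⇒ −34p = -23 ⇒ p = 23/34, and the value is (-21)·(23/34) + 11 = -109/34.
For Firm B: with q = P(High), equating Invest's and Hold's payoffs gives −11q + 1 = 23q − 12 ⇒ q = 13/34.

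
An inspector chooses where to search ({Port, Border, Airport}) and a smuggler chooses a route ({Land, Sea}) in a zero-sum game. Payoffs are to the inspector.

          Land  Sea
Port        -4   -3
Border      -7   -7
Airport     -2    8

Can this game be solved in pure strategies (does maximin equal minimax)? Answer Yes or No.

Row minima: Port → -4, Border → -7, Airport → -2; maximin = -2.
Column maxima: Land → -2, Sea → 8; minimax = -2.
maximin = minimax = -2, so a saddle point exists.

Yes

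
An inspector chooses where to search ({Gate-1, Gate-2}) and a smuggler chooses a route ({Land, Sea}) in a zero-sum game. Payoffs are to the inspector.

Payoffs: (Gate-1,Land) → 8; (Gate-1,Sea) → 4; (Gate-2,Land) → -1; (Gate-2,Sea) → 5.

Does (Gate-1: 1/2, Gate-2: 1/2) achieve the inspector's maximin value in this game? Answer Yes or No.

Against Land this mix gives (1/2)·8 + (1/2)·(-1) = 7/2.
Against Sea this mix gives (1/2)·4 + (1/2)·5 = 9/2.
The smuggler will play Land, holding the inspector to 7/2. Shifting weight toward the row that does better against Land would raise this floor (the equalizing mix achieves 22/5 against both Land and Sea), so the proposed strategy is not optimal.

No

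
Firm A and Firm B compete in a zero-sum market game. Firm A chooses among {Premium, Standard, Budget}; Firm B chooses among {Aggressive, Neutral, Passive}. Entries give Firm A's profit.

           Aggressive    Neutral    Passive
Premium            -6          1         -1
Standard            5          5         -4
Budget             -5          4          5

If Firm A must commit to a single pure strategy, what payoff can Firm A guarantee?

Row minima: Premium → -6, Standard → -4, Budget → -5.
The best of these is -4.

-4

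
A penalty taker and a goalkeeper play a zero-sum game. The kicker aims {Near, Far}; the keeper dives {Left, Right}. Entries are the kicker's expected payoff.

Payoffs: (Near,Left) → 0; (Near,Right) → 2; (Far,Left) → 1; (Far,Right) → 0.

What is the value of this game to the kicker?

Row minima: Near → 0, Far → 0; maximin = 0.
Column maxima: Left → 1, Right → 2; minimax = 1.
0 ≠ 1, so there is no saddle point; optimal play is mixed.
Let the kicker play Near with probability p. Expected payoff against Left: 0p + 1(1−p) = −p + 1; against Right: 2p + 0(1−p) = 2p.
Setting these equal: −p + 1 = 2p ⇒ −3p = -1 ⇒ p = 1/3, and the value is (-1)·(1/3) + 1 = 2/3.
For the keeper: with q = P(Left), equating Near's and Far's payoffs gives −2q + 2 = q ⇒ q = 2/3.

2/3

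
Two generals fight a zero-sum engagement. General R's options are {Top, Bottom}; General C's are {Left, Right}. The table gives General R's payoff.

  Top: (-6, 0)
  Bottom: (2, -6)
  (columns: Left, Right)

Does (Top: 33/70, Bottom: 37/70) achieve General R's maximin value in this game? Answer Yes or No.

Against Left this mix gives (33/70)·(-6) + (37/70)·2 = -62/35.
Against Right this mix gives (33/70)·0 + (37/70)·(-6) = -111/35.
General C will play Right, holding General R to -111/35. Shifting weight toward the row that does better against Right would raise this floor (the equalizing mix achieves -18/7 against both Right and Left), so the proposed strategy is not optimal.

No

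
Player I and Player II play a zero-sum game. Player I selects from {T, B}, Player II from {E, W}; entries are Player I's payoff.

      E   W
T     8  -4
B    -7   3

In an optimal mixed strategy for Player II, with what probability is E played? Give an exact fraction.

7/22

Row minima: T → -4, B → -7; maximin = -4.
Column maxima: E → 8, W → 3; minimax = 3.
-4 ≠ 3, so there is no saddle point; optimal play is mixed.
Let Player I play T with probability p. Expected payoff against E: 8p + (-7)(1−p) = 15p − 7; against W: (-4)p + 3(1−p) = −7p + 3.
Setting these equal: 15p − 7 = −7p + 3 ⇒ 22p = 10 ⇒ p = 5/11, and the value is (15)·(5/11) − 7 = -2/11.
For Player II: with q = P(E), equating T's and B's payoffs gives 12q − 4 = −10q + 3 ⇒ q = 7/22.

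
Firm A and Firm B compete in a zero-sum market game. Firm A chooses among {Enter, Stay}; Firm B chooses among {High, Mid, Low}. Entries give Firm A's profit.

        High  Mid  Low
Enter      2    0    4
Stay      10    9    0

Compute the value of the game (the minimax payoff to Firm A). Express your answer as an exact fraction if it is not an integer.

Row minima: Enter → 0, Stay → 0; maximin = 0.
Column maxima: High → 10, Mid → 9, Low → 4; minimax = 4.
0 ≠ 4, so there is no saddle point; optimal play is mixed.
High is strictly dominated by Mid (it gives Firm A strictly more in every row), so Firm B never plays it.
On the remaining 2×2 (Enter, Stay vs Mid, Low):
Let Firm A play Enter with probability p. Expected payoff against Mid: 0p + 9(1−p) = −9p + 9; against Low: 4p + 0(1−p) = 4p.
Setting these equal: −9p + 9 = 4p ⇒ −13p = -9 ⇒ p = 9/13, and the value is (-9)·(9/13) + 9 = 36/13.
For Firm B: with q = P(Mid), equating Enter's and Stay's payoffs gives −4q + 4 = 9q ⇒ q = 4/13.

36/13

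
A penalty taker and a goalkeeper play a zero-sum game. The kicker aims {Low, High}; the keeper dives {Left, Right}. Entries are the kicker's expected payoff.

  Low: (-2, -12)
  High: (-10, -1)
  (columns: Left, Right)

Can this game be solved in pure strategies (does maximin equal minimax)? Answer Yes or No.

Row minima: Low → -12, High → -10; maximin = -10.
Column maxima: Left → -2, Right → -1; minimax = -2.
-10 ≠ -2, so no pure-strategy equilibrium exists.

No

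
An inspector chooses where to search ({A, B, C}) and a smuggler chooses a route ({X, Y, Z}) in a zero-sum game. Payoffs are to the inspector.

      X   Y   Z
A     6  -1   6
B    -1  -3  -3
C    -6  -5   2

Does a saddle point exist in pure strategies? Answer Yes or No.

Yes

Row minima: A → -1, B → -3, C → -6; maximin = -1.
Column maxima: X → 6, Y → -1, Z → 6; minimax = -1.
maximin = minimax = -1, so a saddle point exists.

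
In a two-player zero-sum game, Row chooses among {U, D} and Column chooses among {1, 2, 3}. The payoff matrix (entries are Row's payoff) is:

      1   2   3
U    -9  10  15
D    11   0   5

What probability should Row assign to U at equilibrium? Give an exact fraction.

Row minima: U → -9, D → 0; maximin = 0.
Column maxima: 1 → 11, 2 → 10, 3 → 15; minimax = 10.
0 ≠ 10, so there is no saddle point; optimal play is mixed.
3 is strictly dominated by 2 (it gives Row strictly more in every row), so Column never plays it.
On the remaining 2×2 (U, D vs 1, 2):
Let Row play U with probability p. Expected payoff against 1: (-9)p + 11(1−p) = −20p + 11; against 2: 10p + 0(1−p) = 10p.
Setting these equal: −20p + 11 = 10p ⇒ −30p = -11 ⇒ p = 11/30, and the value is (-20)·(11/30) + 11 = 11/3.
For Column: with q = P(1), equating U's and D's payoffs gives −19q + 10 = 11q ⇒ q = 1/3.

11/30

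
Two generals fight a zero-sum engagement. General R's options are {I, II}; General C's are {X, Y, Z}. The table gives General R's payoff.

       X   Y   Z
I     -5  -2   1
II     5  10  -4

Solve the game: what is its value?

-1

Row minima: I → -5, II → -4; maximin = -4.
Column maxima: X → 5, Y → 10, Z → 1; minimax = 1.
-4 ≠ 1, so there is no saddle point; optimal play is mixed.
Y is strictly dominated by X (it gives General R strictly more in every row), so General C never plays it.
On the remaining 2×2 (I, II vs X, Z):
Let General R play I with probability p. Expected payoff against X: (-5)p + 5(1−p) = −10p + 5; against Z: 1p + (-4)(1−p) = 5p − 4.
Setting these equal: −10p + 5 = 5p − 4 ⇒ −15p = -9 ⇒ p = 3/5, and the value is (-10)·(3/5) + 5 = -1.
For General C: with q = P(X), equating I's and II's payoffs gives −6q + 1 = 9q − 4 ⇒ q = 1/3.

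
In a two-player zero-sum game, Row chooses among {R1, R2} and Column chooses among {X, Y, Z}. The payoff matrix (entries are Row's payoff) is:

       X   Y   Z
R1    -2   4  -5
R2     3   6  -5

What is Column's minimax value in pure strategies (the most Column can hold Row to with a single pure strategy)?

-5

Column maxima: X → 3, Y → 6, Z → -5.
The smallest of these is -5.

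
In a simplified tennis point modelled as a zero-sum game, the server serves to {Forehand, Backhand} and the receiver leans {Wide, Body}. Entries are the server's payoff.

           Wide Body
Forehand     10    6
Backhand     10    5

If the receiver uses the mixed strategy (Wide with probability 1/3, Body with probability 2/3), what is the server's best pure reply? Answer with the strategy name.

Forehand

Expected payoff of Forehand: (1/3)·10 + (2/3)·6 = 22/3.
Expected payoff of Backhand: (1/3)·10 + (2/3)·5 = 20/3.
The largest is 22/3, so the server's best response is Forehand.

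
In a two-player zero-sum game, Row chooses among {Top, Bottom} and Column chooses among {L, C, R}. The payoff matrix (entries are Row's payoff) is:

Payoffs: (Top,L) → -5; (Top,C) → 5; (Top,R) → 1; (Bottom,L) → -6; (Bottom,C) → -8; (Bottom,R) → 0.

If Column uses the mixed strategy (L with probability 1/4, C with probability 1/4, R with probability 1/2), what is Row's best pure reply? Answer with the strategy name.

Top

Expected payoff of Top: (1/4)·(-5) + (1/4)·5 + (1/2)·1 = 1/2.
Expected payoff of Bottom: (1/4)·(-6) + (1/4)·(-8) + (1/2)·0 = -7/2.
The largest is 1/2, so Row's best response is Top.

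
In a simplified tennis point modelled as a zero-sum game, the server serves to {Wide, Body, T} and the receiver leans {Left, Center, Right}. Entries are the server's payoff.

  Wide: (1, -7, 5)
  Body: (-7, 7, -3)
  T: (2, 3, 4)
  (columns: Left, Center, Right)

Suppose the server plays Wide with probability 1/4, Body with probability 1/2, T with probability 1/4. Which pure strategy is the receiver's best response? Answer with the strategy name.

Left

If the receiver plays Left, the server's expected payoff is (1/4)·1 + (1/2)·(-7) + (1/4)·2 = -11/4.
If the receiver plays Center, the server's expected payoff is (1/4)·(-7) + (1/2)·7 + (1/4)·3 = 5/2.
If the receiver plays Right, the server's expected payoff is (1/4)·5 + (1/2)·(-3) + (1/4)·4 = 3/4.
The receiver minimizes the server's payoff; the smallest is -11/4, so the best response is Left.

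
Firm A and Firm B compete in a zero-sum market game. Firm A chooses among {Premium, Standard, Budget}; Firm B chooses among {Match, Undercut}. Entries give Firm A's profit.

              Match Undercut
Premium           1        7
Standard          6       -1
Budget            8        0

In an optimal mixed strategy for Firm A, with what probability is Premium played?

Row minima: Premium → 1, Standard → -1, Budget → 0; maximin = 1.
Column maxima: Match → 8, Undercut → 7; minimax = 7.
1 ≠ 7, so there is no saddle point; optimal play is mixed.
Standard is strictly dominated by Budget, so Firm A never plays it.
On the remaining 2×2 (Premium, Budget vs Match, Undercut):
Let Firm A play Premium with probability p. Expected payoff against Match: 1p + 8(1−p) = −7p + 8; against Undercut: 7p + 0(1−p) = 7p.
Setting these equal: −7p + 8 = 7p ⇒ −14p = -8 ⇒ p = 4/7, and the value is (-7)·(4/7) + 8 = 4.
For Firm B: with q = P(Match), equating Premium's and Budget's payoffs gives −6q + 7 = 8q ⇒ q = 1/2.

4/7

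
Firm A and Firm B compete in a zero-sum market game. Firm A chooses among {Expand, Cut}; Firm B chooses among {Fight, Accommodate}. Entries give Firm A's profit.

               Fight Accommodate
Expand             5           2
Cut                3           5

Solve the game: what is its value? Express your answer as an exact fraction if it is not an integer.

19/5

Row minima: Expand → 2, Cut → 3; maximin = 3.
Column maxima: Fight → 5, Accommodate → 5; minimax = 5.
3 ≠ 5, so there is no saddle point; optimal play is mixed.
Let Firm A play Expand with probability p. Expected payoff against Fight: 5p + 3(1−p) = 2p + 3; against Accommodate: 2p + 5(1−p) = −3p + 5.
Setting these equal: 2p + 3 = −3p + 5 ⇒ 5p = 2 ⇒ p = 2/5, and the value is (2)·(2/5) + 3 = 19/5.
For Firm B: with q = P(Fight), equating Expand's and Cut's payoffs gives 3q + 2 = −2q + 5 ⇒ q = 3/5.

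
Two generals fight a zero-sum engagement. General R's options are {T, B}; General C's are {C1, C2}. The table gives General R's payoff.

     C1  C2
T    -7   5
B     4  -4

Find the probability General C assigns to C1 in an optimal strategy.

Row minima: T → -7, B → -4; maximin = -4.
Column maxima: C1 → 4, C2 → 5; minimax = 4.
-4 ≠ 4, so there is no saddle point; optimal play is mixed.
Let General R play T with probability p. Expected payoff against C1: (-7)p + 4(1−p) = −11p + 4; against C2: 5p + (-4)(1−p) = 9p − 4.
Setting these equal: −11p + 4 = 9p − 4 ⇒ −20p = -8 ⇒ p = 2/5, and the value is (-11)·(2/5) + 4 = -2/5.
For General C: with q = P(C1), equating T's and B's payoffs gives −12q + 5 = 8q − 4 ⇒ q = 9/20.

9/20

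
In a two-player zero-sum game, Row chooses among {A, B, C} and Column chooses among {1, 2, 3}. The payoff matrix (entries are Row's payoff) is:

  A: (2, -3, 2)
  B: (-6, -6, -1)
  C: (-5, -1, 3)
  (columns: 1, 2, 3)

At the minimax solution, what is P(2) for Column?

7/9

Row minima: A → -3, B → -6, C → -5; maximin = -3.
Column maxima: 1 → 2, 2 → -1, 3 → 3; minimax = -1.
-3 ≠ -1, so there is no saddle point; optimal play is mixed.
B is strictly dominated by A, so Row never plays it.
3 is strictly dominated by 2 (it gives Row strictly more in every row), so Column never plays it.
On the remaining 2×2 (A, C vs 1, 2):
Let Row play A with probability p. Expected payoff against 1: 2p + (-5)(1−p) = 7p − 5; against 2: (-3)p + (-1)(1−p) = −2p − 1.
Setting these equal: 7p − 5 = −2p − 1 ⇒ 9p = 4 ⇒ p = 4/9, and the value is (7)·(4/9) − 5 = -17/9.
For Column: with q = P(1), equating A's and C's payoffs gives 5q − 3 = −4q − 1 ⇒ q = 2/9.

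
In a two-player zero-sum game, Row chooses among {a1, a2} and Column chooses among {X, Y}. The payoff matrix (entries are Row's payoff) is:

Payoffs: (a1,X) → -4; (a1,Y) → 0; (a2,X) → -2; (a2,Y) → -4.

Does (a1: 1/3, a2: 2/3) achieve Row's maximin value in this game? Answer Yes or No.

Against X this mix gives (1/3)·(-4) + (2/3)·(-2) = -8/3.
Against Y this mix gives (1/3)·0 + (2/3)·(-4) = -8/3.
All of Column's active replies (X, Y) yield -8/3, and no column does worse for Row. The mix makes Column indifferent and guarantees -8/3, so it is optimal.

Yes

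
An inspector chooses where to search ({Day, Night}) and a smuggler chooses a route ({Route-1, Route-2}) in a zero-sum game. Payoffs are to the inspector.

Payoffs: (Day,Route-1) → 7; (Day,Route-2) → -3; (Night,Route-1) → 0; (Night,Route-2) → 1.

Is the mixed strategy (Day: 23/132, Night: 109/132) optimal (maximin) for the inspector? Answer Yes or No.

Against Route-1 this mix gives (23/132)·7 + (109/132)·0 = 161/132.
Against Route-2 this mix gives (23/132)·(-3) + (109/132)·1 = 10/33.
The smuggler will play Route-2, holding the inspector to 10/33. Shifting weight toward the row that does better against Route-2 would raise this floor (the equalizing mix achieves 7/11 against both Route-2 and Route-1), so the proposed strategy is not optimal.

No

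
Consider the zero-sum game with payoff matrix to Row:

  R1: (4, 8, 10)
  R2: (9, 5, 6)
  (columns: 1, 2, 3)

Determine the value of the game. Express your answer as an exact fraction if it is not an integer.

13/2

Row minima: R1 → 4, R2 → 5; maximin = 5.
Column maxima: 1 → 9, 2 → 8, 3 → 10; minimax = 8.
5 ≠ 8, so there is no saddle point; optimal play is mixed.
3 is strictly dominated by 2 (it gives Row strictly more in every row), so Column never plays it.
On the remaining 2×2 (R1, R2 vs 1, 2):
Let Row play R1 with probability p. Expected payoff against 1: 4p + 9(1−p) = −5p + 9; against 2: 8p + 5(1−p) = 3p + 5.
Setting these equal: −5p + 9 = 3p + 5 ⇒ −8p = -4 ⇒ p = 1/2, and the value is (-5)·(1/2) + 9 = 13/2.
For Column: with q = P(1), equating R1's and R2's payoffs gives −4q + 8 = 4q + 5 ⇒ q = 3/8.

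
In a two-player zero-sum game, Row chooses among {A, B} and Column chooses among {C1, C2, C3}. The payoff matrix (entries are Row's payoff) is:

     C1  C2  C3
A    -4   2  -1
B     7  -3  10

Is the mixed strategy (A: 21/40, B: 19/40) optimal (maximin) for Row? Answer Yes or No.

Against C1 this mix gives (21/40)·(-4) + (19/40)·7 = 49/40.
Against C2 this mix gives (21/40)·2 + (19/40)·(-3) = -3/8.
Against C3 this mix gives (21/40)·(-1) + (19/40)·10 = 169/40.
Column will play C2, holding Row to -3/8. Shifting weight toward the row that does better against C2 would raise this floor (the equalizing mix achieves 1/8 against both C2 and C1), so the proposed strategy is not optimal.

No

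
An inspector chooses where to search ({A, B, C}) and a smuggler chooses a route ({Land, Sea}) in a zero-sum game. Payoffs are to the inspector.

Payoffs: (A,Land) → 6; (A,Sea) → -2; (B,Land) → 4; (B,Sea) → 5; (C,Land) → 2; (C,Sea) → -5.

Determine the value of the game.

Row minima: A → -2, B → 4, C → -5; maximin = 4.
Column maxima: Land → 6, Sea → 5; minimax = 5.
4 ≠ 5, so there is no saddle point; optimal play is mixed.
C is strictly dominated by A, so the inspector never plays it.
On the remaining 2×2 (A, B vs Land, Sea):
Let the inspector play A with probability p. Expected payoff against Land: 6p + 4(1−p) = 2p + 4; against Sea: (-2)p + 5(1−p) = −7p + 5.
Setting these equal: 2p + 4 = −7p + 5 ⇒ 9p = 1 ⇒ p = 1/9, and the value is (2)·(1/9) + 4 = 38/9.
For the smuggler: with q = P(Land), equating A's and B's payoffs gives 8q − 2 = −q + 5 ⇒ q = 7/9.

38/9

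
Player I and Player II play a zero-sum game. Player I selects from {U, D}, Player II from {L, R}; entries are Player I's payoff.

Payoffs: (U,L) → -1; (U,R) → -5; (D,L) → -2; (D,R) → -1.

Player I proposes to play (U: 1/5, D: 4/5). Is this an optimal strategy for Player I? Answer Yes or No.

Against L this mix gives (1/5)·(-1) + (4/5)·(-2) = -9/5.
Against R this mix gives (1/5)·(-5) + (4/5)·(-1) = -9/5.
All of Player II's active replies (L, R) yield -9/5, and no column does worse for Player I. The mix makes Player II indifferent and guarantees -9/5, so it is optimal.

Yes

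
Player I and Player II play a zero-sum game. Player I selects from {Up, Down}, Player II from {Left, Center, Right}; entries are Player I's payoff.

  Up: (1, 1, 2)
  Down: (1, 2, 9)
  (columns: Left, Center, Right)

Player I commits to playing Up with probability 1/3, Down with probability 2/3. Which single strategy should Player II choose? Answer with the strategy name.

If Player II plays Left, Player I's expected payoff is (1/3)·1 + (2/3)·1 = 1.
If Player II plays Center, Player I's expected payoff is (1/3)·1 + (2/3)·2 = 5/3.
If Player II plays Right, Player I's expected payoff is (1/3)·2 + (2/3)·9 = 20/3.
Player II minimizes Player I's payoff; the smallest is 1, so the best response is Left.

Left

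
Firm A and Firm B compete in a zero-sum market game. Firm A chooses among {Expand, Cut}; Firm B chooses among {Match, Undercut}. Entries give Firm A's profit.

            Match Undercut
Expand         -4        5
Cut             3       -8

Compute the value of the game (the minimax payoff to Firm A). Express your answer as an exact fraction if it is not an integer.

Row minima: Expand → -4, Cut → -8; maximin = -4.
Column maxima: Match → 3, Undercut → 5; minimax = 3.
-4 ≠ 3, so there is no saddle point; optimal play is mixed.
Let Firm A play Expand with probability p. Expected payoff against Match: (-4)p + 3(1−p) = −7p + 3; against Undercut: 5p + (-8)(1−p) = 13p − 8.
Setting these equal: −7p + 3 = 13p − 8 ⇒ −20p = -11 ⇒ p = 11/20, and the value is (-7)·(11/20) + 3 = -17/20.
For Firm B: with q = P(Match), equating Expand's and Cut's payoffs gives −9q + 5 = 11q − 8 ⇒ q = 13/20.

-17/20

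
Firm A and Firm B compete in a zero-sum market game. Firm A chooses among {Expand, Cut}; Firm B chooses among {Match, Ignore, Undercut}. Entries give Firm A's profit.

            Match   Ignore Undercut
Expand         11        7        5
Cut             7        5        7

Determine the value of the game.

6

Row minima: Expand → 5, Cut → 5; maximin = 5.
Column maxima: Match → 11, Ignore → 7, Undercut → 7; minimax = 7.
5 ≠ 7, so there is no saddle point; optimal play is mixed.
Match is strictly dominated by Ignore (it gives Firm A strictly more in every row), so Firm B never plays it.
On the remaining 2×2 (Expand, Cut vs Ignore, Undercut):
Let Firm A play Expand with probability p. Expected payoff against Ignore: 7p + 5(1−p) = 2p + 5; against Undercut: 5p + 7(1−p) = −2p + 7.
Setting these equal: 2p + 5 = −2p + 7 ⇒ 4p = 2 ⇒ p = 1/2, and the value is (2)·(1/2) + 5 = 6.
For Firm B: with q = P(Ignore), equating Expand's and Cut's payoffs gives 2q + 5 = −2q + 7 ⇒ q = 1/2.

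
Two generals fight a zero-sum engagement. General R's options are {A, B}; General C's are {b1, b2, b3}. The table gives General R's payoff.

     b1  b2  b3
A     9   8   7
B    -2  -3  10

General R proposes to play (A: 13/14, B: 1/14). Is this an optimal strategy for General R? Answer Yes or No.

Against b1 this mix gives (13/14)·9 + (1/14)·(-2) = 115/14.
Against b2 this mix gives (13/14)·8 + (1/14)·(-3) = 101/14.
Against b3 this mix gives (13/14)·7 + (1/14)·10 = 101/14.
All of General C's active replies (b2, b3) yield 101/14, and no column does worse for General R. The mix makes General C indifferent and guarantees 101/14, so it is optimal.

Yes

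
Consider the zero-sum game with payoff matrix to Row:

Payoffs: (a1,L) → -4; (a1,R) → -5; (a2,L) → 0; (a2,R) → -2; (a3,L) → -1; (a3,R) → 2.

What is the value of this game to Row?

-2/5

Row minima: a1 → -5, a2 → -2, a3 → -1; maximin = -1.
Column maxima: L → 0, R → 2; minimax = 0.
-1 ≠ 0, so there is no saddle point; optimal play is mixed.
a1 is strictly dominated by a2, so Row never plays it.
On the remaining 2×2 (a2, a3 vs L, R):
Let Row play a2 with probability p. Expected payoff against L: 0p + (-1)(1−p) = p − 1; against R: (-2)p + 2(1−p) = −4p + 2.
Setting these equal: p − 1 = −4p + 2 ⇒ 5p = 3 ⇒ p = 3/5, and the value is (1)·(3/5) − 1 = -2/5.
For Column: with q = P(L), equating a2's and a3's payoffs gives 2q − 2 = −3q + 2 ⇒ q = 4/5.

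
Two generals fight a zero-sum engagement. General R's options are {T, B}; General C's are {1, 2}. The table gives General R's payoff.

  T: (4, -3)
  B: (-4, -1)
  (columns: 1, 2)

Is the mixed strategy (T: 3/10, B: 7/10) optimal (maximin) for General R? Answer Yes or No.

Against 1 this mix gives (3/10)·4 + (7/10)·(-4) = -8/5.
Against 2 this mix gives (3/10)·(-3) + (7/10)·(-1) = -8/5.
All of General C's active replies (1, 2) yield -8/5, and no column does worse for General R. The mix makes General C indifferent and guarantees -8/5, so it is optimal.

Yes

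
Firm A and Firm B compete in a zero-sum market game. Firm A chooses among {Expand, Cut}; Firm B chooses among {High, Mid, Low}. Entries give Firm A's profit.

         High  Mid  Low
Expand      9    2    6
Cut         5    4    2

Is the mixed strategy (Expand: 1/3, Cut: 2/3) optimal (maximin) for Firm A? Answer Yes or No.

Yes

Against High this mix gives (1/3)·9 + (2/3)·5 = 19/3.
Against Mid this mix gives (1/3)·2 + (2/3)·4 = 10/3.
Against Low this mix gives (1/3)·6 + (2/3)·2 = 10/3.
All of Firm B's active replies (Mid, Low) yield 10/3, and no column does worse for Firm A. The mix makes Firm B indifferent and guarantees 10/3, so it is optimal.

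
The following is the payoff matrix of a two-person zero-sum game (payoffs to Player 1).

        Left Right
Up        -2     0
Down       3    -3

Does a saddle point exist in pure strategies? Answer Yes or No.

Row minima: Up → -2, Down → -3; maximin = -2.
Column maxima: Left → 3, Right → 0; minimax = 0.
-2 ≠ 0, so no pure-strategy equilibrium exists.

No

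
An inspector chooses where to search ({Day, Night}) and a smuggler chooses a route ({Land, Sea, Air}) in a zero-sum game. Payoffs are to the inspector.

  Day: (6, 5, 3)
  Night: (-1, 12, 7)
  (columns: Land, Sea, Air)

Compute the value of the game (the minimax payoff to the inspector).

45/11

Row minima: Day → 3, Night → -1; maximin = 3.
Column maxima: Land → 6, Sea → 12, Air → 7; minimax = 6.
3 ≠ 6, so there is no saddle point; optimal play is mixed.
Sea is strictly dominated by Air (it gives the inspector strictly more in every row), so the smuggler never plays it.
On the remaining 2×2 (Day, Night vs Land, Air):
Let the inspector play Day with probability p. Expected payoff against Land: 6p + (-1)(1−p) = 7p − 1; against Air: 3p + 7(1−p) = −4p + 7.
Setting these equal: 7p − 1 = −4p + 7 ⇒ 11p = 8 ⇒ p = 8/11, and the value is (7)·(8/11) − 1 = 45/11.
For the smuggler: with q = P(Land), equating Day's and Night's payoffs gives 3q + 3 = −8q + 7 ⇒ q = 4/11.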